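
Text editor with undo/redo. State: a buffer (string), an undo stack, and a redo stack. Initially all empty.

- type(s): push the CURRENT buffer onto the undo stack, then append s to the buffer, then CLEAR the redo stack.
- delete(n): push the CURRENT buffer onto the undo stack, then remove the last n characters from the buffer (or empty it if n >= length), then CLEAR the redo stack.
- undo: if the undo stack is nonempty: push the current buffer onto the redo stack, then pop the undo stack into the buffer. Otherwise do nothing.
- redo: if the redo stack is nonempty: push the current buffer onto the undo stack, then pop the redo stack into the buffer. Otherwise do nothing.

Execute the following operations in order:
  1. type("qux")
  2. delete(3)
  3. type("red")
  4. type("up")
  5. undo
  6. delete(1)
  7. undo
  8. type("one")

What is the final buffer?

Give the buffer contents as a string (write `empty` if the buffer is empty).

Answer: redone

Derivation:
After op 1 (type): buf='qux' undo_depth=1 redo_depth=0
After op 2 (delete): buf='(empty)' undo_depth=2 redo_depth=0
After op 3 (type): buf='red' undo_depth=3 redo_depth=0
After op 4 (type): buf='redup' undo_depth=4 redo_depth=0
After op 5 (undo): buf='red' undo_depth=3 redo_depth=1
After op 6 (delete): buf='re' undo_depth=4 redo_depth=0
After op 7 (undo): buf='red' undo_depth=3 redo_depth=1
After op 8 (type): buf='redone' undo_depth=4 redo_depth=0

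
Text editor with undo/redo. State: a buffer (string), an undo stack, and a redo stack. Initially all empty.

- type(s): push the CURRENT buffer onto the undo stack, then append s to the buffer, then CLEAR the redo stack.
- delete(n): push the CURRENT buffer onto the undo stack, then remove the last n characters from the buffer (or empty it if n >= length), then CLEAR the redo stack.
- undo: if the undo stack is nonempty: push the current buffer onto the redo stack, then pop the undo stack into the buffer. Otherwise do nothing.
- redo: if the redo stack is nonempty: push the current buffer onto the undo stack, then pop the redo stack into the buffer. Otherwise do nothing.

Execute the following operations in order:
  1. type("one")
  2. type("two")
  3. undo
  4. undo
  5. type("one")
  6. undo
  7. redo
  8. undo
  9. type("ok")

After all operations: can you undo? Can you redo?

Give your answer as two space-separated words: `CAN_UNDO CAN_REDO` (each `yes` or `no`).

Answer: yes no

Derivation:
After op 1 (type): buf='one' undo_depth=1 redo_depth=0
After op 2 (type): buf='onetwo' undo_depth=2 redo_depth=0
After op 3 (undo): buf='one' undo_depth=1 redo_depth=1
After op 4 (undo): buf='(empty)' undo_depth=0 redo_depth=2
After op 5 (type): buf='one' undo_depth=1 redo_depth=0
After op 6 (undo): buf='(empty)' undo_depth=0 redo_depth=1
After op 7 (redo): buf='one' undo_depth=1 redo_depth=0
After op 8 (undo): buf='(empty)' undo_depth=0 redo_depth=1
After op 9 (type): buf='ok' undo_depth=1 redo_depth=0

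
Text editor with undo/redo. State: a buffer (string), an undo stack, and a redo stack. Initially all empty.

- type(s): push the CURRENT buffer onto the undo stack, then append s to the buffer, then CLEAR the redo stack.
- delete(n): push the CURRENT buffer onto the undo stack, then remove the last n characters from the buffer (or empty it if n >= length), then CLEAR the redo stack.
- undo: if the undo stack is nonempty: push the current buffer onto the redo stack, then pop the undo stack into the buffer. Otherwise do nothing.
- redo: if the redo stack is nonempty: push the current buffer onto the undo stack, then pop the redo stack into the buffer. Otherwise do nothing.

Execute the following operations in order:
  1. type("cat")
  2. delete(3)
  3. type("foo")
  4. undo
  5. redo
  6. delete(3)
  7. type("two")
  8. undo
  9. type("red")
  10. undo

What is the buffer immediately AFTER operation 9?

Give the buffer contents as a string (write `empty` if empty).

After op 1 (type): buf='cat' undo_depth=1 redo_depth=0
After op 2 (delete): buf='(empty)' undo_depth=2 redo_depth=0
After op 3 (type): buf='foo' undo_depth=3 redo_depth=0
After op 4 (undo): buf='(empty)' undo_depth=2 redo_depth=1
After op 5 (redo): buf='foo' undo_depth=3 redo_depth=0
After op 6 (delete): buf='(empty)' undo_depth=4 redo_depth=0
After op 7 (type): buf='two' undo_depth=5 redo_depth=0
After op 8 (undo): buf='(empty)' undo_depth=4 redo_depth=1
After op 9 (type): buf='red' undo_depth=5 redo_depth=0

Answer: red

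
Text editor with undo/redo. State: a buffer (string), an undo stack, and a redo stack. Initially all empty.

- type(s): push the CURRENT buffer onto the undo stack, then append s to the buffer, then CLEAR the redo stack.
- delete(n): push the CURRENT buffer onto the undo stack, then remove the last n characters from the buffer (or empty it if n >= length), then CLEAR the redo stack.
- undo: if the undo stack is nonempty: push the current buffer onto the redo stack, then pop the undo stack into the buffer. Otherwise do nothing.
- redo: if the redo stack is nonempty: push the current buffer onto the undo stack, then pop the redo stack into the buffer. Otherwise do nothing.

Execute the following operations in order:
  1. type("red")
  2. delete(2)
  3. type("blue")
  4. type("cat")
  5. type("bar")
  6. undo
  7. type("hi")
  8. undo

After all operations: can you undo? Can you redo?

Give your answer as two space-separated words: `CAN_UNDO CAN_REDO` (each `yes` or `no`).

Answer: yes yes

Derivation:
After op 1 (type): buf='red' undo_depth=1 redo_depth=0
After op 2 (delete): buf='r' undo_depth=2 redo_depth=0
After op 3 (type): buf='rblue' undo_depth=3 redo_depth=0
After op 4 (type): buf='rbluecat' undo_depth=4 redo_depth=0
After op 5 (type): buf='rbluecatbar' undo_depth=5 redo_depth=0
After op 6 (undo): buf='rbluecat' undo_depth=4 redo_depth=1
After op 7 (type): buf='rbluecathi' undo_depth=5 redo_depth=0
After op 8 (undo): buf='rbluecat' undo_depth=4 redo_depth=1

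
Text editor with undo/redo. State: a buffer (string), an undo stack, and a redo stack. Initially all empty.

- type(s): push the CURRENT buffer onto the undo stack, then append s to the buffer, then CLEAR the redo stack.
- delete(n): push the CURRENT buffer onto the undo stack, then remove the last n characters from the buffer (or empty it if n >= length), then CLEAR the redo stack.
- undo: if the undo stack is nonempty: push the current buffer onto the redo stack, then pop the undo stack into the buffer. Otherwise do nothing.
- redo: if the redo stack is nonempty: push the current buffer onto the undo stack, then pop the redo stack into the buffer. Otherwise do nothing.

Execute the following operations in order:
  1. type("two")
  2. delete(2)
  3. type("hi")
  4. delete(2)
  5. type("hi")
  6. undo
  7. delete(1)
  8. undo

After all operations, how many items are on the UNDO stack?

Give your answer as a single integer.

After op 1 (type): buf='two' undo_depth=1 redo_depth=0
After op 2 (delete): buf='t' undo_depth=2 redo_depth=0
After op 3 (type): buf='thi' undo_depth=3 redo_depth=0
After op 4 (delete): buf='t' undo_depth=4 redo_depth=0
After op 5 (type): buf='thi' undo_depth=5 redo_depth=0
After op 6 (undo): buf='t' undo_depth=4 redo_depth=1
After op 7 (delete): buf='(empty)' undo_depth=5 redo_depth=0
After op 8 (undo): buf='t' undo_depth=4 redo_depth=1

Answer: 4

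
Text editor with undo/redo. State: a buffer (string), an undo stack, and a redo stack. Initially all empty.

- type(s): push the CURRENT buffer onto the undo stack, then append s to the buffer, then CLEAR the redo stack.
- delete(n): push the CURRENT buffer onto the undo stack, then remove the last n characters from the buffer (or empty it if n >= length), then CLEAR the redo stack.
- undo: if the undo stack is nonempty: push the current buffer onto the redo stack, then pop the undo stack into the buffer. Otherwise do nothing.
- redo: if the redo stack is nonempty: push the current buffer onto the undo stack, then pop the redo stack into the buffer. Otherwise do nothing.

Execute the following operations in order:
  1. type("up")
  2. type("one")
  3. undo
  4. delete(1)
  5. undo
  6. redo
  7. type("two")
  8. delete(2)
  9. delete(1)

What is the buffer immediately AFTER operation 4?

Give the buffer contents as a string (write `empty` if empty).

After op 1 (type): buf='up' undo_depth=1 redo_depth=0
After op 2 (type): buf='upone' undo_depth=2 redo_depth=0
After op 3 (undo): buf='up' undo_depth=1 redo_depth=1
After op 4 (delete): buf='u' undo_depth=2 redo_depth=0

Answer: u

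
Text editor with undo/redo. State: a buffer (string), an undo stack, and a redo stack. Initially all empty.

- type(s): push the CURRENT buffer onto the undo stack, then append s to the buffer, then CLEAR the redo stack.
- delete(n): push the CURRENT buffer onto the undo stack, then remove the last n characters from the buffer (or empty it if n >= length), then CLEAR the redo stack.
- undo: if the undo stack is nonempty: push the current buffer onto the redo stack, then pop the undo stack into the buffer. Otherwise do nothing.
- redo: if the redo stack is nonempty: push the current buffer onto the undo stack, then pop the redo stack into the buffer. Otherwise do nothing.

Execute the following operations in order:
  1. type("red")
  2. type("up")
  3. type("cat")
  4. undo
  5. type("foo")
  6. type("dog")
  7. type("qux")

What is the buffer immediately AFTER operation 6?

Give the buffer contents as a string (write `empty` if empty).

After op 1 (type): buf='red' undo_depth=1 redo_depth=0
After op 2 (type): buf='redup' undo_depth=2 redo_depth=0
After op 3 (type): buf='redupcat' undo_depth=3 redo_depth=0
After op 4 (undo): buf='redup' undo_depth=2 redo_depth=1
After op 5 (type): buf='redupfoo' undo_depth=3 redo_depth=0
After op 6 (type): buf='redupfoodog' undo_depth=4 redo_depth=0

Answer: redupfoodog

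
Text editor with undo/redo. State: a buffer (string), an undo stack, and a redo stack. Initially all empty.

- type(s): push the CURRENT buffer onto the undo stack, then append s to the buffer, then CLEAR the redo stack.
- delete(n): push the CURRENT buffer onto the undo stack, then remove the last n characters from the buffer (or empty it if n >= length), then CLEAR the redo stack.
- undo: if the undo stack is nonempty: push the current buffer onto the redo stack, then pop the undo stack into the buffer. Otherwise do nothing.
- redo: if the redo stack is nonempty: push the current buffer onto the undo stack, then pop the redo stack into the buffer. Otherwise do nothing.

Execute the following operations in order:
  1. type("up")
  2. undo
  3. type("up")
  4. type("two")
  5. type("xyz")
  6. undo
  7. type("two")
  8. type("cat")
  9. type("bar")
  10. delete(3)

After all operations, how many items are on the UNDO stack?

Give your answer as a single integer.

After op 1 (type): buf='up' undo_depth=1 redo_depth=0
After op 2 (undo): buf='(empty)' undo_depth=0 redo_depth=1
After op 3 (type): buf='up' undo_depth=1 redo_depth=0
After op 4 (type): buf='uptwo' undo_depth=2 redo_depth=0
After op 5 (type): buf='uptwoxyz' undo_depth=3 redo_depth=0
After op 6 (undo): buf='uptwo' undo_depth=2 redo_depth=1
After op 7 (type): buf='uptwotwo' undo_depth=3 redo_depth=0
After op 8 (type): buf='uptwotwocat' undo_depth=4 redo_depth=0
After op 9 (type): buf='uptwotwocatbar' undo_depth=5 redo_depth=0
After op 10 (delete): buf='uptwotwocat' undo_depth=6 redo_depth=0

Answer: 6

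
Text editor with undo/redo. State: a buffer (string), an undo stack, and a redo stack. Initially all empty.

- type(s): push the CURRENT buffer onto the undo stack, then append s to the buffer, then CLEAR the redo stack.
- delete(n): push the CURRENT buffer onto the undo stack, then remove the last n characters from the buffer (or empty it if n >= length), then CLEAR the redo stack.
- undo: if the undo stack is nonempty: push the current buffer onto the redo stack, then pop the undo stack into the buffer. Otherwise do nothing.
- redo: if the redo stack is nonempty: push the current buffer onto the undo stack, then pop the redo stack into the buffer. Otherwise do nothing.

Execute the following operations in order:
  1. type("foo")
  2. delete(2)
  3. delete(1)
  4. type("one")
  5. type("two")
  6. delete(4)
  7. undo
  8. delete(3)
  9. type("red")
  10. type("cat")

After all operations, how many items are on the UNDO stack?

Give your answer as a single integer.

After op 1 (type): buf='foo' undo_depth=1 redo_depth=0
After op 2 (delete): buf='f' undo_depth=2 redo_depth=0
After op 3 (delete): buf='(empty)' undo_depth=3 redo_depth=0
After op 4 (type): buf='one' undo_depth=4 redo_depth=0
After op 5 (type): buf='onetwo' undo_depth=5 redo_depth=0
After op 6 (delete): buf='on' undo_depth=6 redo_depth=0
After op 7 (undo): buf='onetwo' undo_depth=5 redo_depth=1
After op 8 (delete): buf='one' undo_depth=6 redo_depth=0
After op 9 (type): buf='onered' undo_depth=7 redo_depth=0
After op 10 (type): buf='oneredcat' undo_depth=8 redo_depth=0

Answer: 8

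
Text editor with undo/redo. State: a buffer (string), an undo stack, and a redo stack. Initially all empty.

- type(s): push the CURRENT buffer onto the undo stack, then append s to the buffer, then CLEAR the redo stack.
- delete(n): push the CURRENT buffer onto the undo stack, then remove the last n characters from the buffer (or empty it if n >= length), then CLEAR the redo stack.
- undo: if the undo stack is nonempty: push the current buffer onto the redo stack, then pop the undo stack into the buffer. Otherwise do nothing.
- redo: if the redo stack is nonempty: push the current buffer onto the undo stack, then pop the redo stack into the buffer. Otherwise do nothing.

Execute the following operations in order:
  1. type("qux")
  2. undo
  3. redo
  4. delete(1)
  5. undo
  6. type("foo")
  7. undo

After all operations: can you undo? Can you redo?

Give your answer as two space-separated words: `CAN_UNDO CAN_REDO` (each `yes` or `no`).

After op 1 (type): buf='qux' undo_depth=1 redo_depth=0
After op 2 (undo): buf='(empty)' undo_depth=0 redo_depth=1
After op 3 (redo): buf='qux' undo_depth=1 redo_depth=0
After op 4 (delete): buf='qu' undo_depth=2 redo_depth=0
After op 5 (undo): buf='qux' undo_depth=1 redo_depth=1
After op 6 (type): buf='quxfoo' undo_depth=2 redo_depth=0
After op 7 (undo): buf='qux' undo_depth=1 redo_depth=1

Answer: yes yes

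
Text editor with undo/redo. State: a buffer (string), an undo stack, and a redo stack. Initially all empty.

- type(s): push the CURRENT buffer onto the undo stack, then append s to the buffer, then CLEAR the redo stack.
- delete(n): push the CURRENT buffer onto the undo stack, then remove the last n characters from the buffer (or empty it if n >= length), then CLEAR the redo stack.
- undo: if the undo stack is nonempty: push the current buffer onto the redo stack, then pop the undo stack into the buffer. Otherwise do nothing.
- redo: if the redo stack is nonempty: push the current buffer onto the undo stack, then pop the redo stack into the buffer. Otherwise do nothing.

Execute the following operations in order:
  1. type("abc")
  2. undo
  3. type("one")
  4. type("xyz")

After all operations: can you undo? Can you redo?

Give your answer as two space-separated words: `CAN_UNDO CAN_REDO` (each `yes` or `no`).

Answer: yes no

Derivation:
After op 1 (type): buf='abc' undo_depth=1 redo_depth=0
After op 2 (undo): buf='(empty)' undo_depth=0 redo_depth=1
After op 3 (type): buf='one' undo_depth=1 redo_depth=0
After op 4 (type): buf='onexyz' undo_depth=2 redo_depth=0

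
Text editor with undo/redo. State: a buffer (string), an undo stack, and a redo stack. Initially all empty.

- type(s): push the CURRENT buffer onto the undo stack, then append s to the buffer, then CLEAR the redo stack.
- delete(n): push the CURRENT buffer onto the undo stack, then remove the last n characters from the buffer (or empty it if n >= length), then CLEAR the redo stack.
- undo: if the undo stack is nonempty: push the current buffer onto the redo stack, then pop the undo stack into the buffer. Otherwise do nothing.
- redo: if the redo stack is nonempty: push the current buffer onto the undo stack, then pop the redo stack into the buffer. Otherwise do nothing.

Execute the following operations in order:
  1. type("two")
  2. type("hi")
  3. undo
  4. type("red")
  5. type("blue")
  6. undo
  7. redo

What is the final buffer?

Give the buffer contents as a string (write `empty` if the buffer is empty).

Answer: tworedblue

Derivation:
After op 1 (type): buf='two' undo_depth=1 redo_depth=0
After op 2 (type): buf='twohi' undo_depth=2 redo_depth=0
After op 3 (undo): buf='two' undo_depth=1 redo_depth=1
After op 4 (type): buf='twored' undo_depth=2 redo_depth=0
After op 5 (type): buf='tworedblue' undo_depth=3 redo_depth=0
After op 6 (undo): buf='twored' undo_depth=2 redo_depth=1
After op 7 (redo): buf='tworedblue' undo_depth=3 redo_depth=0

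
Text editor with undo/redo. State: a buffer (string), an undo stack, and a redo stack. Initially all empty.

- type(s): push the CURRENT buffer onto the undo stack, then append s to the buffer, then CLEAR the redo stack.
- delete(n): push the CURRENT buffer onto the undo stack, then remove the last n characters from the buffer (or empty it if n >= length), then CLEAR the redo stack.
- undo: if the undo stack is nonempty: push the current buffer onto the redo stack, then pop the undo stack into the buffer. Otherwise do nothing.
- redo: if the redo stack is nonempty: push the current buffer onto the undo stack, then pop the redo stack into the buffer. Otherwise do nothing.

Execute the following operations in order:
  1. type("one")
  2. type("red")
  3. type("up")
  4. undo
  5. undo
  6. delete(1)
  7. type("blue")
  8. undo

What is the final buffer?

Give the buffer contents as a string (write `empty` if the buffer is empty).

Answer: on

Derivation:
After op 1 (type): buf='one' undo_depth=1 redo_depth=0
After op 2 (type): buf='onered' undo_depth=2 redo_depth=0
After op 3 (type): buf='oneredup' undo_depth=3 redo_depth=0
After op 4 (undo): buf='onered' undo_depth=2 redo_depth=1
After op 5 (undo): buf='one' undo_depth=1 redo_depth=2
After op 6 (delete): buf='on' undo_depth=2 redo_depth=0
After op 7 (type): buf='onblue' undo_depth=3 redo_depth=0
After op 8 (undo): buf='on' undo_depth=2 redo_depth=1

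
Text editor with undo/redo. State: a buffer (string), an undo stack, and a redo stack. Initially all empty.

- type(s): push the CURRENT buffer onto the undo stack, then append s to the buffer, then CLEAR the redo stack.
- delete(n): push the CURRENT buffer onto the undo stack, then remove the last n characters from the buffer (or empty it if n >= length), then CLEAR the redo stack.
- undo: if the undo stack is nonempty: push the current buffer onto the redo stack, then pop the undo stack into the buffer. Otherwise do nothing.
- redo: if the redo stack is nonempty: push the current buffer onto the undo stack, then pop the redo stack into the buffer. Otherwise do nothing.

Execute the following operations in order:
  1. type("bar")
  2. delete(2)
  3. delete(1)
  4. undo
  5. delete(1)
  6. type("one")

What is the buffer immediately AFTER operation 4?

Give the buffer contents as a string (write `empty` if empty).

Answer: b

Derivation:
After op 1 (type): buf='bar' undo_depth=1 redo_depth=0
After op 2 (delete): buf='b' undo_depth=2 redo_depth=0
After op 3 (delete): buf='(empty)' undo_depth=3 redo_depth=0
After op 4 (undo): buf='b' undo_depth=2 redo_depth=1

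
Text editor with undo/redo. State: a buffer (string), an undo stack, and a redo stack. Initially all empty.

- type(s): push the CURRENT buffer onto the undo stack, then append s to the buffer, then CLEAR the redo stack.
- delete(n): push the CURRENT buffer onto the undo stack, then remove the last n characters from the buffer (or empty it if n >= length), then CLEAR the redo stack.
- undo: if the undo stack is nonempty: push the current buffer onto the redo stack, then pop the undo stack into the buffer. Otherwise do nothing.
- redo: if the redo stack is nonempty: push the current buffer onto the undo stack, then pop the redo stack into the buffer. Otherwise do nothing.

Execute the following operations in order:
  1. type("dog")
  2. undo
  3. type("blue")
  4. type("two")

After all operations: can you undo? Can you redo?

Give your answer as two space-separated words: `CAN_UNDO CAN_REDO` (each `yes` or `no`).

Answer: yes no

Derivation:
After op 1 (type): buf='dog' undo_depth=1 redo_depth=0
After op 2 (undo): buf='(empty)' undo_depth=0 redo_depth=1
After op 3 (type): buf='blue' undo_depth=1 redo_depth=0
After op 4 (type): buf='bluetwo' undo_depth=2 redo_depth=0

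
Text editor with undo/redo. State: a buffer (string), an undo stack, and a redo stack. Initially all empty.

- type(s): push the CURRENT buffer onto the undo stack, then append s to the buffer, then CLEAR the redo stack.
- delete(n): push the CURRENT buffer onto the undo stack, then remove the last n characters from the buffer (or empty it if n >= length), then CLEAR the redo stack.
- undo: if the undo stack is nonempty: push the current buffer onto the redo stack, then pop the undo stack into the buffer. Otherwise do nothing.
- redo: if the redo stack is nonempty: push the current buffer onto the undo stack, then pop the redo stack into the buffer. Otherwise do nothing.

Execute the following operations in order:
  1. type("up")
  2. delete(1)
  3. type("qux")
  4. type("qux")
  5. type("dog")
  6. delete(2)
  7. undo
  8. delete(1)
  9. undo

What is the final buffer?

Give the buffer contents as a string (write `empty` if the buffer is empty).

Answer: uquxquxdog

Derivation:
After op 1 (type): buf='up' undo_depth=1 redo_depth=0
After op 2 (delete): buf='u' undo_depth=2 redo_depth=0
After op 3 (type): buf='uqux' undo_depth=3 redo_depth=0
After op 4 (type): buf='uquxqux' undo_depth=4 redo_depth=0
After op 5 (type): buf='uquxquxdog' undo_depth=5 redo_depth=0
After op 6 (delete): buf='uquxquxd' undo_depth=6 redo_depth=0
After op 7 (undo): buf='uquxquxdog' undo_depth=5 redo_depth=1
After op 8 (delete): buf='uquxquxdo' undo_depth=6 redo_depth=0
After op 9 (undo): buf='uquxquxdog' undo_depth=5 redo_depth=1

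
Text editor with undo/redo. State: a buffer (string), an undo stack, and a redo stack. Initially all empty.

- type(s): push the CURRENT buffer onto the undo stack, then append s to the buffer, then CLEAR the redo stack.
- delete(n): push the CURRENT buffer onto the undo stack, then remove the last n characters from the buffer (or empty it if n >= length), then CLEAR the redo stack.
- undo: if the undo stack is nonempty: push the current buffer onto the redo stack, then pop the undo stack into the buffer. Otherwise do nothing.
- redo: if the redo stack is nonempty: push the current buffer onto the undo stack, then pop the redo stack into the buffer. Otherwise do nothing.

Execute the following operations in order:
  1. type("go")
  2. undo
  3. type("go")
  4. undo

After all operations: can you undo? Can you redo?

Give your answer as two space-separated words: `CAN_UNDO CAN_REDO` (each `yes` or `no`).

Answer: no yes

Derivation:
After op 1 (type): buf='go' undo_depth=1 redo_depth=0
After op 2 (undo): buf='(empty)' undo_depth=0 redo_depth=1
After op 3 (type): buf='go' undo_depth=1 redo_depth=0
After op 4 (undo): buf='(empty)' undo_depth=0 redo_depth=1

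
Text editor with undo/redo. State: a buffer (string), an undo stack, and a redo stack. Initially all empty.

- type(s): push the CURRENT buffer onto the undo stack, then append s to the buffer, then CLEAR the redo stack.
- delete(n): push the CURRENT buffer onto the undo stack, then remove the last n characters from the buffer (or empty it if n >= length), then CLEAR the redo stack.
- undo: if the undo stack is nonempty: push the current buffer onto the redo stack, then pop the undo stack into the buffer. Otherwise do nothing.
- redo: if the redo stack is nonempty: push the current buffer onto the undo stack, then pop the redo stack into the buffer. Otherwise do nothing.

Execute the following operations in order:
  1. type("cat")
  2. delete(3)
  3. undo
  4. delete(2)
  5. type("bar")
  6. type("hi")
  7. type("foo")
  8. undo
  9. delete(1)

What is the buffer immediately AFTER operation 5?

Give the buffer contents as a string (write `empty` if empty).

After op 1 (type): buf='cat' undo_depth=1 redo_depth=0
After op 2 (delete): buf='(empty)' undo_depth=2 redo_depth=0
After op 3 (undo): buf='cat' undo_depth=1 redo_depth=1
After op 4 (delete): buf='c' undo_depth=2 redo_depth=0
After op 5 (type): buf='cbar' undo_depth=3 redo_depth=0

Answer: cbar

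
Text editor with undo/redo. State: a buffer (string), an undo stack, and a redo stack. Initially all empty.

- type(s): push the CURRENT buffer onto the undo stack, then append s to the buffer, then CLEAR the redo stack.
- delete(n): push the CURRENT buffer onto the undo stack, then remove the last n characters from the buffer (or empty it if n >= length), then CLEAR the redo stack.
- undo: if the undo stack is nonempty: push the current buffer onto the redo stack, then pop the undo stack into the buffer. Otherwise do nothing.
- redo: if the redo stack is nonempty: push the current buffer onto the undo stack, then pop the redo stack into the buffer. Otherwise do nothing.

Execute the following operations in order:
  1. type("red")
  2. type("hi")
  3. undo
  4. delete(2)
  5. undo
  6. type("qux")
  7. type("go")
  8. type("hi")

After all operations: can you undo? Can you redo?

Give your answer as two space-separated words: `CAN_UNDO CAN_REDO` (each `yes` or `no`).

Answer: yes no

Derivation:
After op 1 (type): buf='red' undo_depth=1 redo_depth=0
After op 2 (type): buf='redhi' undo_depth=2 redo_depth=0
After op 3 (undo): buf='red' undo_depth=1 redo_depth=1
After op 4 (delete): buf='r' undo_depth=2 redo_depth=0
After op 5 (undo): buf='red' undo_depth=1 redo_depth=1
After op 6 (type): buf='redqux' undo_depth=2 redo_depth=0
After op 7 (type): buf='redquxgo' undo_depth=3 redo_depth=0
After op 8 (type): buf='redquxgohi' undo_depth=4 redo_depth=0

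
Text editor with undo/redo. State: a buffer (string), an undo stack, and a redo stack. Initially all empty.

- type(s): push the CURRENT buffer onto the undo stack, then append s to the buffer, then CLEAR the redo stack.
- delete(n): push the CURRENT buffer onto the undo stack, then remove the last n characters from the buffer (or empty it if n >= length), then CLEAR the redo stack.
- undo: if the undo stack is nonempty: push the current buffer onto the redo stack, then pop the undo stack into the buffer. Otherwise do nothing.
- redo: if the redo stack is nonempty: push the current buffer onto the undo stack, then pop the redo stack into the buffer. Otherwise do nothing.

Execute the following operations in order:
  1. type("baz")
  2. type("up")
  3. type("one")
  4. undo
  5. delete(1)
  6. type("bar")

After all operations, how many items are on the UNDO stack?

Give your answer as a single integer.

After op 1 (type): buf='baz' undo_depth=1 redo_depth=0
After op 2 (type): buf='bazup' undo_depth=2 redo_depth=0
After op 3 (type): buf='bazupone' undo_depth=3 redo_depth=0
After op 4 (undo): buf='bazup' undo_depth=2 redo_depth=1
After op 5 (delete): buf='bazu' undo_depth=3 redo_depth=0
After op 6 (type): buf='bazubar' undo_depth=4 redo_depth=0

Answer: 4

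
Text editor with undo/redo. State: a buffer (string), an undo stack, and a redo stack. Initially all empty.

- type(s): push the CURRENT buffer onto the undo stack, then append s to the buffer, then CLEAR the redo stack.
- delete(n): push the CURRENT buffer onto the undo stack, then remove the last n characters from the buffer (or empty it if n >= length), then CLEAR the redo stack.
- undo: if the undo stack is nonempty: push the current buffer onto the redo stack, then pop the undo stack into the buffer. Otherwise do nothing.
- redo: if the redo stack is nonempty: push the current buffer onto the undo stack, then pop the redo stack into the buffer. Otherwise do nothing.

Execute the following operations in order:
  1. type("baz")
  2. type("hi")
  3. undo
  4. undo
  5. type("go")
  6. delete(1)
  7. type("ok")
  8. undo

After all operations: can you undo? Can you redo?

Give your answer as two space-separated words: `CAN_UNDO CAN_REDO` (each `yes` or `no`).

After op 1 (type): buf='baz' undo_depth=1 redo_depth=0
After op 2 (type): buf='bazhi' undo_depth=2 redo_depth=0
After op 3 (undo): buf='baz' undo_depth=1 redo_depth=1
After op 4 (undo): buf='(empty)' undo_depth=0 redo_depth=2
After op 5 (type): buf='go' undo_depth=1 redo_depth=0
After op 6 (delete): buf='g' undo_depth=2 redo_depth=0
After op 7 (type): buf='gok' undo_depth=3 redo_depth=0
After op 8 (undo): buf='g' undo_depth=2 redo_depth=1

Answer: yes yes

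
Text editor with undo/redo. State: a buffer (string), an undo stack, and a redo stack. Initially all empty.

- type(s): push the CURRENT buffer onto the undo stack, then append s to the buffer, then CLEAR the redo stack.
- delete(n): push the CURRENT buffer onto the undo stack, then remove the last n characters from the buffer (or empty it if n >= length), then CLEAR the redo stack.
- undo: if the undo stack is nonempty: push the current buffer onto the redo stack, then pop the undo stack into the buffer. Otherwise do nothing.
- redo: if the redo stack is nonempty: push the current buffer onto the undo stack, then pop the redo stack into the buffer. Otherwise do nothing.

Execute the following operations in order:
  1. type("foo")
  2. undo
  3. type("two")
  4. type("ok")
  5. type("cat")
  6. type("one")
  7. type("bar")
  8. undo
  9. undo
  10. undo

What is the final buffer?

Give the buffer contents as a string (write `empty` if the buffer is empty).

After op 1 (type): buf='foo' undo_depth=1 redo_depth=0
After op 2 (undo): buf='(empty)' undo_depth=0 redo_depth=1
After op 3 (type): buf='two' undo_depth=1 redo_depth=0
After op 4 (type): buf='twook' undo_depth=2 redo_depth=0
After op 5 (type): buf='twookcat' undo_depth=3 redo_depth=0
After op 6 (type): buf='twookcatone' undo_depth=4 redo_depth=0
After op 7 (type): buf='twookcatonebar' undo_depth=5 redo_depth=0
After op 8 (undo): buf='twookcatone' undo_depth=4 redo_depth=1
After op 9 (undo): buf='twookcat' undo_depth=3 redo_depth=2
After op 10 (undo): buf='twook' undo_depth=2 redo_depth=3

Answer: twook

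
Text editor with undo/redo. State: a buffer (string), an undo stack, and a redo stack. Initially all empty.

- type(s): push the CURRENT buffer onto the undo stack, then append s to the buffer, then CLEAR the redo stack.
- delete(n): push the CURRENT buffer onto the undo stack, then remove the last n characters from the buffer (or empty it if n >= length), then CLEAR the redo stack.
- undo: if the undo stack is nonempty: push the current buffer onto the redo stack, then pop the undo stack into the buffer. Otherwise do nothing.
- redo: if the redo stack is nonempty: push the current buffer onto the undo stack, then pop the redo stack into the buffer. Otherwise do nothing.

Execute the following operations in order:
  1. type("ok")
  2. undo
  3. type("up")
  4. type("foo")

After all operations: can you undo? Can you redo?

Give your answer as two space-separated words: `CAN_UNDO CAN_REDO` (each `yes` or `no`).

After op 1 (type): buf='ok' undo_depth=1 redo_depth=0
After op 2 (undo): buf='(empty)' undo_depth=0 redo_depth=1
After op 3 (type): buf='up' undo_depth=1 redo_depth=0
After op 4 (type): buf='upfoo' undo_depth=2 redo_depth=0

Answer: yes no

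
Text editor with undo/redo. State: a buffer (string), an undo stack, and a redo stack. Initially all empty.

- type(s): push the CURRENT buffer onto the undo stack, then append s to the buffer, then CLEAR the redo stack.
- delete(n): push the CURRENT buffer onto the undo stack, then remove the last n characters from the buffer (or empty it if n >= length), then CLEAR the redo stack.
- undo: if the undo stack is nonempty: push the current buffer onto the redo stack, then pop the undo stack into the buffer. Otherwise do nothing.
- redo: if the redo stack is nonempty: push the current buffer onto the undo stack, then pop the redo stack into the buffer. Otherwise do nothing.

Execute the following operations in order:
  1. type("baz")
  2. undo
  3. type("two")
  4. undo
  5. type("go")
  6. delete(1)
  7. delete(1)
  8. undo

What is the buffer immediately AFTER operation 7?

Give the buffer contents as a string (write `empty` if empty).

Answer: empty

Derivation:
After op 1 (type): buf='baz' undo_depth=1 redo_depth=0
After op 2 (undo): buf='(empty)' undo_depth=0 redo_depth=1
After op 3 (type): buf='two' undo_depth=1 redo_depth=0
After op 4 (undo): buf='(empty)' undo_depth=0 redo_depth=1
After op 5 (type): buf='go' undo_depth=1 redo_depth=0
After op 6 (delete): buf='g' undo_depth=2 redo_depth=0
After op 7 (delete): buf='(empty)' undo_depth=3 redo_depth=0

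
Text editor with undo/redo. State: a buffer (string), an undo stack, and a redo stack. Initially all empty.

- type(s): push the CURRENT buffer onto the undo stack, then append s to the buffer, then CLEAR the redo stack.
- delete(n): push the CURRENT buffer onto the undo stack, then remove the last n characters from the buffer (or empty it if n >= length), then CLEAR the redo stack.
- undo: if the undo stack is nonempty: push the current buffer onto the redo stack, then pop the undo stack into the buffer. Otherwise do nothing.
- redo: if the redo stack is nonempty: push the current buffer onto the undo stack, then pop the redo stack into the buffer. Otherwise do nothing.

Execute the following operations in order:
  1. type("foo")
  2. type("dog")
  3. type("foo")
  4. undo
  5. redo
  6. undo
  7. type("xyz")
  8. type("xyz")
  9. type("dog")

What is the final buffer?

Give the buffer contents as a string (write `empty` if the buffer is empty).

After op 1 (type): buf='foo' undo_depth=1 redo_depth=0
After op 2 (type): buf='foodog' undo_depth=2 redo_depth=0
After op 3 (type): buf='foodogfoo' undo_depth=3 redo_depth=0
After op 4 (undo): buf='foodog' undo_depth=2 redo_depth=1
After op 5 (redo): buf='foodogfoo' undo_depth=3 redo_depth=0
After op 6 (undo): buf='foodog' undo_depth=2 redo_depth=1
After op 7 (type): buf='foodogxyz' undo_depth=3 redo_depth=0
After op 8 (type): buf='foodogxyzxyz' undo_depth=4 redo_depth=0
After op 9 (type): buf='foodogxyzxyzdog' undo_depth=5 redo_depth=0

Answer: foodogxyzxyzdog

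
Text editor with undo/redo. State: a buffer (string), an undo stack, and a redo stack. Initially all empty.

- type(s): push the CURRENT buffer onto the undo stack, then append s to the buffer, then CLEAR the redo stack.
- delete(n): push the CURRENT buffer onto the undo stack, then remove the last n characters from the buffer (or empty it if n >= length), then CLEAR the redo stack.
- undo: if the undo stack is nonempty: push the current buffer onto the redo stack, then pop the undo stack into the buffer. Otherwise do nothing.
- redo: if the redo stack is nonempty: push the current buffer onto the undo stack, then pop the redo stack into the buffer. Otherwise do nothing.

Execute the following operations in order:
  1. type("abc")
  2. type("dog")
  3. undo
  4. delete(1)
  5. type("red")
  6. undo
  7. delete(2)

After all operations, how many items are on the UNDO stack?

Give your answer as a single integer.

Answer: 3

Derivation:
After op 1 (type): buf='abc' undo_depth=1 redo_depth=0
After op 2 (type): buf='abcdog' undo_depth=2 redo_depth=0
After op 3 (undo): buf='abc' undo_depth=1 redo_depth=1
After op 4 (delete): buf='ab' undo_depth=2 redo_depth=0
After op 5 (type): buf='abred' undo_depth=3 redo_depth=0
After op 6 (undo): buf='ab' undo_depth=2 redo_depth=1
After op 7 (delete): buf='(empty)' undo_depth=3 redo_depth=0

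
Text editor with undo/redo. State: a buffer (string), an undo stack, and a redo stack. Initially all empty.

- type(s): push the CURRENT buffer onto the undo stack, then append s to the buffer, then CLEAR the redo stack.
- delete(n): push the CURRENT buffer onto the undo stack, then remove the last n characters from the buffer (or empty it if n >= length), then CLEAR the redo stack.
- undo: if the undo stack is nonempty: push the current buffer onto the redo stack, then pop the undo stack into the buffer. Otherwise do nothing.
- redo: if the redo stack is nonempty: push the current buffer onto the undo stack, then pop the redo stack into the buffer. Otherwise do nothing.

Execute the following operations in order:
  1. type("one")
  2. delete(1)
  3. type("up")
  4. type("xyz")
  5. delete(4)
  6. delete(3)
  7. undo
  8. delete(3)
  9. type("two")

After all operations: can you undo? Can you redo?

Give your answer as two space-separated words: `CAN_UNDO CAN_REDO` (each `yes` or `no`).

After op 1 (type): buf='one' undo_depth=1 redo_depth=0
After op 2 (delete): buf='on' undo_depth=2 redo_depth=0
After op 3 (type): buf='onup' undo_depth=3 redo_depth=0
After op 4 (type): buf='onupxyz' undo_depth=4 redo_depth=0
After op 5 (delete): buf='onu' undo_depth=5 redo_depth=0
After op 6 (delete): buf='(empty)' undo_depth=6 redo_depth=0
After op 7 (undo): buf='onu' undo_depth=5 redo_depth=1
After op 8 (delete): buf='(empty)' undo_depth=6 redo_depth=0
After op 9 (type): buf='two' undo_depth=7 redo_depth=0

Answer: yes no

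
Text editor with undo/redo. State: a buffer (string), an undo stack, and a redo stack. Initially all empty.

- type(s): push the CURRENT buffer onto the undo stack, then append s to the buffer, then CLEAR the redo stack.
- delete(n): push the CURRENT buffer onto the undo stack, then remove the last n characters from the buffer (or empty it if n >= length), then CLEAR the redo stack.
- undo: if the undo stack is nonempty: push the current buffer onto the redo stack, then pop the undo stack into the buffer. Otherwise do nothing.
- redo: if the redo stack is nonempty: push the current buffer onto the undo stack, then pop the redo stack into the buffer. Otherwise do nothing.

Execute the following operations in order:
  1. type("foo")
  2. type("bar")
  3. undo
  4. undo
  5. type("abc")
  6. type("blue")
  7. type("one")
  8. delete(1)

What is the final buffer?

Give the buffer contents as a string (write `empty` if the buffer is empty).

After op 1 (type): buf='foo' undo_depth=1 redo_depth=0
After op 2 (type): buf='foobar' undo_depth=2 redo_depth=0
After op 3 (undo): buf='foo' undo_depth=1 redo_depth=1
After op 4 (undo): buf='(empty)' undo_depth=0 redo_depth=2
After op 5 (type): buf='abc' undo_depth=1 redo_depth=0
After op 6 (type): buf='abcblue' undo_depth=2 redo_depth=0
After op 7 (type): buf='abcblueone' undo_depth=3 redo_depth=0
After op 8 (delete): buf='abcblueon' undo_depth=4 redo_depth=0

Answer: abcblueon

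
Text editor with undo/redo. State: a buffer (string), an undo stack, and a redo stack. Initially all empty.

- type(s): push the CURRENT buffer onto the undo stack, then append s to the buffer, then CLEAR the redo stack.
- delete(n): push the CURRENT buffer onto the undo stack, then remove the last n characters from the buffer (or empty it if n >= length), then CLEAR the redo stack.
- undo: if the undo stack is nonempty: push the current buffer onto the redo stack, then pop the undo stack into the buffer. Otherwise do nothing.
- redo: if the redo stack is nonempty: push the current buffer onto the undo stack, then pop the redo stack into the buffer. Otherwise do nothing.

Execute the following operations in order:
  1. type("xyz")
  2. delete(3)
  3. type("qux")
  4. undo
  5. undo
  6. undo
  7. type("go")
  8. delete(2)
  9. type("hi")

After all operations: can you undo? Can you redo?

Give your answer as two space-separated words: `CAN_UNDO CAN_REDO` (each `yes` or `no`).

After op 1 (type): buf='xyz' undo_depth=1 redo_depth=0
After op 2 (delete): buf='(empty)' undo_depth=2 redo_depth=0
After op 3 (type): buf='qux' undo_depth=3 redo_depth=0
After op 4 (undo): buf='(empty)' undo_depth=2 redo_depth=1
After op 5 (undo): buf='xyz' undo_depth=1 redo_depth=2
After op 6 (undo): buf='(empty)' undo_depth=0 redo_depth=3
After op 7 (type): buf='go' undo_depth=1 redo_depth=0
After op 8 (delete): buf='(empty)' undo_depth=2 redo_depth=0
After op 9 (type): buf='hi' undo_depth=3 redo_depth=0

Answer: yes no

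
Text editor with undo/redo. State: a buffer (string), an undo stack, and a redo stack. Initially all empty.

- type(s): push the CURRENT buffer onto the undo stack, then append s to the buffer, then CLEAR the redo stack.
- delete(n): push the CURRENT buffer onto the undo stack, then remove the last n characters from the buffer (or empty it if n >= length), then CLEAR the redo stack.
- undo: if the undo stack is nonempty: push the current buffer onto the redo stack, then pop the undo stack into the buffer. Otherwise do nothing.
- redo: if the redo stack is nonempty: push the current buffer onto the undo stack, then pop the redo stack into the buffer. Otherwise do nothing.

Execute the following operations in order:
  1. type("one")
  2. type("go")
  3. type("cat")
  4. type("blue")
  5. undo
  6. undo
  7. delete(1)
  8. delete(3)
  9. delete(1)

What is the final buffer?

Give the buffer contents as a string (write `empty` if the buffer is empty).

Answer: empty

Derivation:
After op 1 (type): buf='one' undo_depth=1 redo_depth=0
After op 2 (type): buf='onego' undo_depth=2 redo_depth=0
After op 3 (type): buf='onegocat' undo_depth=3 redo_depth=0
After op 4 (type): buf='onegocatblue' undo_depth=4 redo_depth=0
After op 5 (undo): buf='onegocat' undo_depth=3 redo_depth=1
After op 6 (undo): buf='onego' undo_depth=2 redo_depth=2
After op 7 (delete): buf='oneg' undo_depth=3 redo_depth=0
After op 8 (delete): buf='o' undo_depth=4 redo_depth=0
After op 9 (delete): buf='(empty)' undo_depth=5 redo_depth=0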